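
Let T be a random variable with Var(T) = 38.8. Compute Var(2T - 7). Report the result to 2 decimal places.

Var(2T - 7) = (2)²·Var(T) = 4·38.8 = 155.2

155.20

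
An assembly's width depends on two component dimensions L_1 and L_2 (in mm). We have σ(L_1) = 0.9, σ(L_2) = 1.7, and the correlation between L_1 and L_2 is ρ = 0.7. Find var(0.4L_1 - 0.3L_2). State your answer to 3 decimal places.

var(L_1) = (0.9)² = 0.81;  var(L_2) = (1.7)² = 2.89
cov(L_1,L_2) = ρ·σ(L_1)·σ(L_2) = 0.7·0.9·1.7 = 1.071
var(0.4L_1 - 0.3L_2) = (0.4)²·var(L_1) + (-0.3)²·var(L_2) + 2·(0.4)·(-0.3)·cov(L_1,L_2)
= 0.16·0.81 + 0.09·2.89 + -0.24·1.071 = 0.13266

0.133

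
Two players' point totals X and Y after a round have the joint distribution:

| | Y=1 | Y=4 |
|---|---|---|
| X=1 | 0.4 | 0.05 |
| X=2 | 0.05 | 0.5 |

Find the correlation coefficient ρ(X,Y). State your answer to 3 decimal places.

0.798

E[X] = 1.55,  E[Y] = 2.65
E[XY] = 4.7
cov(X,Y) = E[XY] − E[X]E[Y] = 4.7 − (1.55)(2.65) = 0.5925
Var(X) = 0.2475,  Var(Y) = 2.2275
ρ = 0.5925 / √(0.2475·2.2275) ≈ 0.798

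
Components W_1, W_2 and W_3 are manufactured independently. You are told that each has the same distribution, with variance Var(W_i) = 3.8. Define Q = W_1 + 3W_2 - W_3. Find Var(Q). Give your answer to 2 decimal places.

41.80

By independence, Var(Q) = (1)²Var(W_1) + (3)²Var(W_2) + (-1)²Var(W_3)
= (1)²·3.8 + (3)²·3.8 + (-1)²·3.8 = 41.8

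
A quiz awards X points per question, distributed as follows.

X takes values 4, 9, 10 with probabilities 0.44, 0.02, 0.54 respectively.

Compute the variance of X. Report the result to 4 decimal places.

E[X] = (4)(0.44) + (9)(0.02) + (10)(0.54) = 7.34
E[X²] = (4)²(0.44) + (9)²(0.02) + (10)²(0.54) = 62.66
var(X) = E[X²] − (E[X])² = 62.66 − (7.34)² = 8.7844

8.7844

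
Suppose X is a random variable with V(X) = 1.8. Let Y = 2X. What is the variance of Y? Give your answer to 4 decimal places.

7.2000

V(2X) = (2)²·V(X) = 4·1.8 = 7.2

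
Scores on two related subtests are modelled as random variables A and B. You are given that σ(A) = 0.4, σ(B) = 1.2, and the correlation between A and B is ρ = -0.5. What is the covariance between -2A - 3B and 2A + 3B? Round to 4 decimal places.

V(A) = (0.4)² = 0.16;  V(B) = (1.2)² = 1.44
cov(A,B) = ρ·σ(A)·σ(B) = -0.5·0.4·1.2 = -0.24
cov(-2A - 3B, 2A + 3B) = (-2)(2)V(A) + (-3)(3)V(B) + [(-2)(3) + (-3)(2)]cov(A,B)
= -4·0.16 + -9·1.44 + -12·-0.24 = -10.72

-10.7200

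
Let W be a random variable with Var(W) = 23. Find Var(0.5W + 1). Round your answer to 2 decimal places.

Var(0.5W + 1) = (0.5)²·Var(W) = 0.25·23 = 5.75

5.75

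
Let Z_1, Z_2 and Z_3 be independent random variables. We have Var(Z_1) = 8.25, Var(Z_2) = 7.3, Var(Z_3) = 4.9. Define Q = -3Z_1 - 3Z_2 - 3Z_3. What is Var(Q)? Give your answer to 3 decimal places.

184.050

By independence, Var(Q) = (-3)²Var(Z_1) + (-3)²Var(Z_2) + (-3)²Var(Z_3)
= (-3)²·8.25 + (-3)²·7.3 + (-3)²·4.9 = 184.05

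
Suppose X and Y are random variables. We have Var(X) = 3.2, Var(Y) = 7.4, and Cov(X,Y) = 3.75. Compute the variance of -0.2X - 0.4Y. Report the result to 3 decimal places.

1.912

Var(-0.2X - 0.4Y) = (-0.2)²·Var(X) + (-0.4)²·Var(Y) + 2·(-0.2)·(-0.4)·Cov(X,Y)
= 0.04·3.2 + 0.16·7.4 + 0.16·3.75 = 1.912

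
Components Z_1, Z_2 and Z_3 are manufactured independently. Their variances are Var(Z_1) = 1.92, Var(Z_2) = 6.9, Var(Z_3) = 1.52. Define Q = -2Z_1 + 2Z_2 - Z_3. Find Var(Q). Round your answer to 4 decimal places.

36.8000

By independence, Var(Q) = (-2)²Var(Z_1) + (2)²Var(Z_2) + (-1)²Var(Z_3)
= (-2)²·1.92 + (2)²·6.9 + (-1)²·1.52 = 36.8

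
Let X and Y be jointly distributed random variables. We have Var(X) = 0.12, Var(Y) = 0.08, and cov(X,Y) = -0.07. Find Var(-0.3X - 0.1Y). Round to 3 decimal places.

Var(-0.3X - 0.1Y) = (-0.3)²·Var(X) + (-0.1)²·Var(Y) + 2·(-0.3)·(-0.1)·cov(X,Y)
= 0.09·0.12 + 0.01·0.08 + 0.06·-0.07 = 0.0074

0.007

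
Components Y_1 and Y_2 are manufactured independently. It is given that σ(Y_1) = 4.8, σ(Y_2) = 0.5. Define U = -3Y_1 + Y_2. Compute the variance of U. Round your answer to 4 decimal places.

207.6100

Var(Y_1) = 23.04, Var(Y_2) = 0.25
By independence, Var(U) = (-3)²Var(Y_1) + (1)²Var(Y_2)
= (-3)²·23.04 + (1)²·0.25 = 207.61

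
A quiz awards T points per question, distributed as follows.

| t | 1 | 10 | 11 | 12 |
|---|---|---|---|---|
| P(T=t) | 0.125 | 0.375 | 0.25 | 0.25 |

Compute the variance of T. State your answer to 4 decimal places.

E[T] = (1)(0.125) + (10)(0.375) + (11)(0.25) + (12)(0.25) = 9.625
E[T²] = (1)²(0.125) + (10)²(0.375) + (11)²(0.25) + (12)²(0.25) = 103.875
V(T) = E[T²] − (E[T])² = 103.875 − (9.625)² = 11.234375

11.2344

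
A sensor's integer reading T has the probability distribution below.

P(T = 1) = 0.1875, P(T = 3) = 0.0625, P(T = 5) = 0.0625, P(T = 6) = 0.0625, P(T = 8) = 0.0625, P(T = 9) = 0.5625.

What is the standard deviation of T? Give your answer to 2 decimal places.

E[T] = (1)(0.1875) + (3)(0.0625) + (5)(0.0625) + (6)(0.0625) + (8)(0.0625) + (9)(0.5625) = 6.625
E[T²] = (1)²(0.1875) + (3)²(0.0625) + (5)²(0.0625) + (6)²(0.0625) + (8)²(0.0625) + (9)²(0.5625) = 54.125
V(T) = E[T²] − (E[T])² = 54.125 − (6.625)² = 10.234375
sd(T) = √10.234375 ≈ 3.20

3.20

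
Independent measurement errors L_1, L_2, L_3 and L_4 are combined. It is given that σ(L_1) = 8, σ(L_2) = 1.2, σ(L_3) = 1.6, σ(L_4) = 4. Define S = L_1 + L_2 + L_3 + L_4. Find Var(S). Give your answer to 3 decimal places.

Var(L_1) = 64, Var(L_2) = 1.44, Var(L_3) = 2.56, Var(L_4) = 16
By independence, Var(S) = (1)²Var(L_1) + (1)²Var(L_2) + (1)²Var(L_3) + (1)²Var(L_4)
= (1)²·64 + (1)²·1.44 + (1)²·2.56 + (1)²·16 = 84

84.000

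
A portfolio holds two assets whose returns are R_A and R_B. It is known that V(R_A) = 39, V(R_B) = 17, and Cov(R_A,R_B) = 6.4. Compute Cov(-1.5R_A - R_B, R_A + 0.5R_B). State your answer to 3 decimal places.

Cov(-1.5R_A - R_B, R_A + 0.5R_B) = (-1.5)(1)V(R_A) + (-1)(0.5)V(R_B) + [(-1.5)(0.5) + (-1)(1)]Cov(R_A,R_B)
= -1.5·39 + -0.5·17 + -1.75·6.4 = -78.2

-78.200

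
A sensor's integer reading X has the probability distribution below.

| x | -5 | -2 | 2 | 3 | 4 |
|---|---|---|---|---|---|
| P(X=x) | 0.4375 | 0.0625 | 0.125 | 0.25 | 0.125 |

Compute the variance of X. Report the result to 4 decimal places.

15.2773

E[X] = (-5)(0.4375) + (-2)(0.0625) + (2)(0.125) + (3)(0.25) + (4)(0.125) = -0.8125
E[X²] = (-5)²(0.4375) + (-2)²(0.0625) + (2)²(0.125) + (3)²(0.25) + (4)²(0.125) = 15.9375
Var(X) = E[X²] − (E[X])² = 15.9375 − (-0.8125)² = 15.27734375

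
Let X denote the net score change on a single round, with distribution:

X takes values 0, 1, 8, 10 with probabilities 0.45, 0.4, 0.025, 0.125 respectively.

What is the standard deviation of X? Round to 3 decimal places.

3.328

E[X] = (0)(0.45) + (1)(0.4) + (8)(0.025) + (10)(0.125) = 1.85
E[X²] = (0)²(0.45) + (1)²(0.4) + (8)²(0.025) + (10)²(0.125) = 14.5
Var(X) = E[X²] − (E[X])² = 14.5 − (1.85)² = 11.0775
SD(X) = √11.0775 ≈ 3.328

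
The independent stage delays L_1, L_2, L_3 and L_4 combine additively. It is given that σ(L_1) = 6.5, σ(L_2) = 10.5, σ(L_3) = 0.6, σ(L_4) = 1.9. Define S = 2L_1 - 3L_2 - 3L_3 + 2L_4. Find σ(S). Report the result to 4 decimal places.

34.3356

var(L_1) = 42.25, var(L_2) = 110.25, var(L_3) = 0.36, var(L_4) = 3.61
By independence, var(S) = (2)²var(L_1) + (-3)²var(L_2) + (-3)²var(L_3) + (2)²var(L_4)
= (2)²·42.25 + (-3)²·110.25 + (-3)²·0.36 + (2)²·3.61 = 1178.93
σ(S) = √1178.93 ≈ 34.3356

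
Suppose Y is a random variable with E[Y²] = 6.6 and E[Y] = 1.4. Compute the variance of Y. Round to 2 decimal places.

Var(Y) = 6.6 − (1.4)² = 4.64

4.64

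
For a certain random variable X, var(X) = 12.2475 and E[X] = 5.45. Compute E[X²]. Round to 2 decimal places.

E[X²] = var(X) + (E[X])² = 12.2475 + (5.45)² = 41.95

41.95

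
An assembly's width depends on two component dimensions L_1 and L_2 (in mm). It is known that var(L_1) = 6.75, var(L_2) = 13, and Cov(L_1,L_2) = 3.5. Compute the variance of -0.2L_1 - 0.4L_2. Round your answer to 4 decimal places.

var(-0.2L_1 - 0.4L_2) = (-0.2)²·var(L_1) + (-0.4)²·var(L_2) + 2·(-0.2)·(-0.4)·Cov(L_1,L_2)
= 0.04·6.75 + 0.16·13 + 0.16·3.5 = 2.91

2.9100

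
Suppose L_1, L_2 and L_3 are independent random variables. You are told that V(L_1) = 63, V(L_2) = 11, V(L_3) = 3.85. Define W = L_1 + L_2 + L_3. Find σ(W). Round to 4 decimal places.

By independence, V(W) = (1)²V(L_1) + (1)²V(L_2) + (1)²V(L_3)
= (1)²·63 + (1)²·11 + (1)²·3.85 = 77.85
σ(W) = √77.85 ≈ 8.8233

8.8233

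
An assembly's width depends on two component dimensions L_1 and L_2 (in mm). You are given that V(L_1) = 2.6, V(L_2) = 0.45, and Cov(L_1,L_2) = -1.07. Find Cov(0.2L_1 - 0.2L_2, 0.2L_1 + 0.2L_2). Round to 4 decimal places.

Cov(0.2L_1 - 0.2L_2, 0.2L_1 + 0.2L_2) = (0.2)(0.2)V(L_1) + (-0.2)(0.2)V(L_2) + [(0.2)(0.2) + (-0.2)(0.2)]Cov(L_1,L_2)
= 0.04·2.6 + -0.04·0.45 + 0·-1.07 = 0.086

0.0860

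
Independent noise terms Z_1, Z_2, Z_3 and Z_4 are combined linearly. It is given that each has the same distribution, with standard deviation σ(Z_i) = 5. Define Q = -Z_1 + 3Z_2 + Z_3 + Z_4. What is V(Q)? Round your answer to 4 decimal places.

300.0000

V(Z_i) = (5)² = 25
By independence, V(Q) = (-1)²V(Z_1) + (3)²V(Z_2) + (1)²V(Z_3) + (1)²V(Z_4)
= (-1)²·25 + (3)²·25 + (1)²·25 + (1)²·25 = 300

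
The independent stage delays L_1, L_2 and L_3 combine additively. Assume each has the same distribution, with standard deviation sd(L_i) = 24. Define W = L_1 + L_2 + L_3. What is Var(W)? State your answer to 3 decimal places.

1728.000

Var(L_i) = (24)² = 576
By independence, Var(W) = (1)²Var(L_1) + (1)²Var(L_2) + (1)²Var(L_3)
= (1)²·576 + (1)²·576 + (1)²·576 = 1728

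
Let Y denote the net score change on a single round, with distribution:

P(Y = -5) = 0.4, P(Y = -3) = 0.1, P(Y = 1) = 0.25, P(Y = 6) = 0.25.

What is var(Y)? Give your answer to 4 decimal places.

E[Y] = (-5)(0.4) + (-3)(0.1) + (1)(0.25) + (6)(0.25) = -0.55
E[Y²] = (-5)²(0.4) + (-3)²(0.1) + (1)²(0.25) + (6)²(0.25) = 20.15
var(Y) = E[Y²] − (E[Y])² = 20.15 − (-0.55)² = 19.8475

19.8475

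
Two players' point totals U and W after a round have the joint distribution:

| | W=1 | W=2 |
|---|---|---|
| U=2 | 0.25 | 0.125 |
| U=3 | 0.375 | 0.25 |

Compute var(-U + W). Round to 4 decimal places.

0.4375

E[U] = 2.625,  E[W] = 1.375,  E[UW] = 3.625
var(U) = 7.125 − (2.625)² = 0.234375;  var(W) = 2.125 − (1.375)² = 0.234375
cov(U,W) = 3.625 − (2.625)(1.375) = 0.015625
var(-U + W) = (-1)²·0.234375 + (1)²·0.234375 + 2·(-1)·(1)·0.015625 = 0.4375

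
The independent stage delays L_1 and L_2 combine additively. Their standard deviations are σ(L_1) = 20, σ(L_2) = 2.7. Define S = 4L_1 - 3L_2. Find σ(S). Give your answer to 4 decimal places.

V(L_1) = 400, V(L_2) = 7.29
By independence, V(S) = (4)²V(L_1) + (-3)²V(L_2)
= (4)²·400 + (-3)²·7.29 = 6465.61
σ(S) = √6465.61 ≈ 80.4090

80.4090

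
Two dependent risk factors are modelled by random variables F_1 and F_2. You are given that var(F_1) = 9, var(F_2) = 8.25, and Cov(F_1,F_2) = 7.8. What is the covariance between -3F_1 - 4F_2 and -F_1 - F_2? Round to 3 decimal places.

Cov(-3F_1 - 4F_2, -F_1 - F_2) = (-3)(-1)var(F_1) + (-4)(-1)var(F_2) + [(-3)(-1) + (-4)(-1)]Cov(F_1,F_2)
= 3·9 + 4·8.25 + 7·7.8 = 114.6

114.600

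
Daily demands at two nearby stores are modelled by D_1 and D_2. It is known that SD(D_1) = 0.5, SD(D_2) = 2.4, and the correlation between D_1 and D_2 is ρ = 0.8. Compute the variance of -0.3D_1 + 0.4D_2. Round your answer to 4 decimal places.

Var(D_1) = (0.5)² = 0.25;  Var(D_2) = (2.4)² = 5.76
cov(D_1,D_2) = ρ·SD(D_1)·SD(D_2) = 0.8·0.5·2.4 = 0.96
Var(-0.3D_1 + 0.4D_2) = (-0.3)²·Var(D_1) + (0.4)²·Var(D_2) + 2·(-0.3)·(0.4)·cov(D_1,D_2)
= 0.09·0.25 + 0.16·5.76 + -0.24·0.96 = 0.7137

0.7137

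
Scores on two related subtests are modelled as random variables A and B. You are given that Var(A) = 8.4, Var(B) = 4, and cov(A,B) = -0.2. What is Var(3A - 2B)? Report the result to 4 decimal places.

Var(3A - 2B) = (3)²·Var(A) + (-2)²·Var(B) + 2·(3)·(-2)·cov(A,B)
= 9·8.4 + 4·4 + -12·-0.2 = 94

94.0000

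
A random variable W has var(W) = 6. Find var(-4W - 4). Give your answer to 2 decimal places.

var(-4W - 4) = (-4)²·var(W) = 16·6 = 96

96.00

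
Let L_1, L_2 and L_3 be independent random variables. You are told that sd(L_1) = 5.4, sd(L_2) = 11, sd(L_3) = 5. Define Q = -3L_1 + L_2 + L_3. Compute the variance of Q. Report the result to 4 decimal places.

var(L_1) = 29.16, var(L_2) = 121, var(L_3) = 25
By independence, var(Q) = (-3)²var(L_1) + (1)²var(L_2) + (1)²var(L_3)
= (-3)²·29.16 + (1)²·121 + (1)²·25 = 408.44

408.4400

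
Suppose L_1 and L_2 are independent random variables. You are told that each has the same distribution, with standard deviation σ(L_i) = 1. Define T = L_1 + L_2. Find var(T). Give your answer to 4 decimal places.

var(L_i) = (1)² = 1
By independence, var(T) = (1)²var(L_1) + (1)²var(L_2)
= (1)²·1 + (1)²·1 = 2

2.0000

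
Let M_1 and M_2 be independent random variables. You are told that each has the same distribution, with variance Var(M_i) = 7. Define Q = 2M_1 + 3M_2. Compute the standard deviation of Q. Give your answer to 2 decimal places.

9.54

By independence, Var(Q) = (2)²Var(M_1) + (3)²Var(M_2)
= (2)²·7 + (3)²·7 = 91
σ(Q) = √91 ≈ 9.54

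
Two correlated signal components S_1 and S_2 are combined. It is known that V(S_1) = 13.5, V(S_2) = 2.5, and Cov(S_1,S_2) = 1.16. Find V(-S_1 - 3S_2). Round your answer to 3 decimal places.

42.960

V(-S_1 - 3S_2) = (-1)²·V(S_1) + (-3)²·V(S_2) + 2·(-1)·(-3)·Cov(S_1,S_2)
= 1·13.5 + 9·2.5 + 6·1.16 = 42.96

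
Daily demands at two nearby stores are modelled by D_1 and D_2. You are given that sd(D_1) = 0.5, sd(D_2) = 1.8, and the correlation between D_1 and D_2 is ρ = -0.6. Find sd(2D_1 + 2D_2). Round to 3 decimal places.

V(D_1) = (0.5)² = 0.25;  V(D_2) = (1.8)² = 3.24
Cov(D_1,D_2) = ρ·sd(D_1)·sd(D_2) = -0.6·0.5·1.8 = -0.54
V(2D_1 + 2D_2) = (2)²·V(D_1) + (2)²·V(D_2) + 2·(2)·(2)·Cov(D_1,D_2)
= 4·0.25 + 4·3.24 + 8·-0.54 = 9.64
sd(2D_1 + 2D_2) = √9.64 ≈ 3.105

3.105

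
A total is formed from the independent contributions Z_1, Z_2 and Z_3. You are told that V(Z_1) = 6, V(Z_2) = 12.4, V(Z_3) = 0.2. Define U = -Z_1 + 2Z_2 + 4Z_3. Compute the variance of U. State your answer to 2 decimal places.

58.80

By independence, V(U) = (-1)²V(Z_1) + (2)²V(Z_2) + (4)²V(Z_3)
= (-1)²·6 + (2)²·12.4 + (4)²·0.2 = 58.8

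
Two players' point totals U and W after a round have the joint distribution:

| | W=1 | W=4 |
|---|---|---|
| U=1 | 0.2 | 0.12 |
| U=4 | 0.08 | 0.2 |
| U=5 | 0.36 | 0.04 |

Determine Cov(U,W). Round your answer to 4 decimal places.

E[U] = 3.44,  E[W] = 2.08
E[UW] = 6.8
Cov(U,W) = E[UW] − E[U]E[W] = 6.8 − (3.44)(2.08) = -0.3552

-0.3552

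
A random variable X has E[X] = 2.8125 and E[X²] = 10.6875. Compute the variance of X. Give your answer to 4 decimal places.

2.7773

V(X) = 10.6875 − (2.8125)² = 2.77734375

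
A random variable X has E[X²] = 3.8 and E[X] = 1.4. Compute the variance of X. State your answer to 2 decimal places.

1.84

V(X) = 3.8 − (1.4)² = 1.84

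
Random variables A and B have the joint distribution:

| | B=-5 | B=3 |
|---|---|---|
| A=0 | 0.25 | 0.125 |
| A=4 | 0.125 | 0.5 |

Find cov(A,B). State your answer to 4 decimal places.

3.5000

E[A] = 2.5,  E[B] = 0
E[AB] = 3.5
cov(A,B) = E[AB] − E[A]E[B] = 3.5 − (2.5)(0) = 3.5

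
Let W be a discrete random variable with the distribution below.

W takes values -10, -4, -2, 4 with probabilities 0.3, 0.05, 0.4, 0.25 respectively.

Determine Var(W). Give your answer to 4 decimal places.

27.4000

E[W] = (-10)(0.3) + (-4)(0.05) + (-2)(0.4) + (4)(0.25) = -3
E[W²] = (-10)²(0.3) + (-4)²(0.05) + (-2)²(0.4) + (4)²(0.25) = 36.4
Var(W) = E[W²] − (E[W])² = 36.4 − (-3)² = 27.4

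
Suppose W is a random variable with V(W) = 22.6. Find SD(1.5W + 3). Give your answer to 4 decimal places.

V(1.5W + 3) = (1.5)²·22.6 = 50.85
SD(1.5W + 3) = √50.85 ≈ 7.1309

7.1309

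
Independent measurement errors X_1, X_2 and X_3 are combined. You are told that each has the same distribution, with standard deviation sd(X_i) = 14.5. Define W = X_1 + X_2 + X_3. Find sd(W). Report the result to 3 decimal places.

Var(X_i) = (14.5)² = 210.25
By independence, Var(W) = (1)²Var(X_1) + (1)²Var(X_2) + (1)²Var(X_3)
= (1)²·210.25 + (1)²·210.25 + (1)²·210.25 = 630.75
sd(W) = √630.75 ≈ 25.115

25.115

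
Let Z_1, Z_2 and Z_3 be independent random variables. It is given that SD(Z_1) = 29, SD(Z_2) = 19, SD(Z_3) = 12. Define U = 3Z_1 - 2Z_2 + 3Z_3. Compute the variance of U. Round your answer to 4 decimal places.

Var(Z_1) = 841, Var(Z_2) = 361, Var(Z_3) = 144
By independence, Var(U) = (3)²Var(Z_1) + (-2)²Var(Z_2) + (3)²Var(Z_3)
= (3)²·841 + (-2)²·361 + (3)²·144 = 10309

10309.0000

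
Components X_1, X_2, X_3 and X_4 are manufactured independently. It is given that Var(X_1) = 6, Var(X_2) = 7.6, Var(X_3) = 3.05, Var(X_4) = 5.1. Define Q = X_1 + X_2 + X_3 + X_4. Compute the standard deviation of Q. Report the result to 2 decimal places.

By independence, Var(Q) = (1)²Var(X_1) + (1)²Var(X_2) + (1)²Var(X_3) + (1)²Var(X_4)
= (1)²·6 + (1)²·7.6 + (1)²·3.05 + (1)²·5.1 = 21.75
σ(Q) = √21.75 ≈ 4.66

4.66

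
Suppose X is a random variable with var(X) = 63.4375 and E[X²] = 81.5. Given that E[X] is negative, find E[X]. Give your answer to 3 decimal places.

-4.250

(E[X])² = E[X²] − var(X) = 81.5 − 63.4375 = 18.0625
E[X] = −√18.0625 = -4.25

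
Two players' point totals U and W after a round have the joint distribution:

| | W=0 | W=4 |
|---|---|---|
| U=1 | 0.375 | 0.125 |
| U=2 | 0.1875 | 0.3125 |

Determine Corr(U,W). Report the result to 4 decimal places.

E[U] = 1.5,  E[W] = 1.75
E[UW] = 3
Cov(U,W) = E[UW] − E[U]E[W] = 3 − (1.5)(1.75) = 0.375
Var(U) = 0.25,  Var(W) = 3.9375
ρ = 0.375 / √(0.25·3.9375) ≈ 0.3780

0.3780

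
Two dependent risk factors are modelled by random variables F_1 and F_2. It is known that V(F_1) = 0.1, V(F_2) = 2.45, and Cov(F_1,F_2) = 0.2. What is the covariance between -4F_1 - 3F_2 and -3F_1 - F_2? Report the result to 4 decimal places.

11.1500

Cov(-4F_1 - 3F_2, -3F_1 - F_2) = (-4)(-3)V(F_1) + (-3)(-1)V(F_2) + [(-4)(-1) + (-3)(-3)]Cov(F_1,F_2)
= 12·0.1 + 3·2.45 + 13·0.2 = 11.15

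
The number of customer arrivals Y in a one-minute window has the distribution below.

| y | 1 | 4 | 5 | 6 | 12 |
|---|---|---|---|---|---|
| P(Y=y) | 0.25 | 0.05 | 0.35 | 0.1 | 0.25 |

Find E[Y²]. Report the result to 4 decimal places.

E[Y²] = (1)²(0.25) + (4)²(0.05) + (5)²(0.35) + (6)²(0.1) + (12)²(0.25) = 49.4

49.4000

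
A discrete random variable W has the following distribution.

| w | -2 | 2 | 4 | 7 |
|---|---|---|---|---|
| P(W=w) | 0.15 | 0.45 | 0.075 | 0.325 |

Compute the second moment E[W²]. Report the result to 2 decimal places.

E[W²] = (-2)²(0.15) + (2)²(0.45) + (4)²(0.075) + (7)²(0.325) = 19.525

19.53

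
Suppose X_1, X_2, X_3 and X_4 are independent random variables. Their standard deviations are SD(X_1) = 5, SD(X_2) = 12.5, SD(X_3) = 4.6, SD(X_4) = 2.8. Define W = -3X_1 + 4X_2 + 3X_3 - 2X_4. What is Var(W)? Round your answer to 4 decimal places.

2946.8000

Var(X_1) = 25, Var(X_2) = 156.25, Var(X_3) = 21.16, Var(X_4) = 7.84
By independence, Var(W) = (-3)²Var(X_1) + (4)²Var(X_2) + (3)²Var(X_3) + (-2)²Var(X_4)
= (-3)²·25 + (4)²·156.25 + (3)²·21.16 + (-2)²·7.84 = 2946.8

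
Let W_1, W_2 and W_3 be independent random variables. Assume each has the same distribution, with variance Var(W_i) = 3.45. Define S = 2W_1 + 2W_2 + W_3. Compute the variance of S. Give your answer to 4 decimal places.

31.0500

By independence, Var(S) = (2)²Var(W_1) + (2)²Var(W_2) + (1)²Var(W_3)
= (2)²·3.45 + (2)²·3.45 + (1)²·3.45 = 31.05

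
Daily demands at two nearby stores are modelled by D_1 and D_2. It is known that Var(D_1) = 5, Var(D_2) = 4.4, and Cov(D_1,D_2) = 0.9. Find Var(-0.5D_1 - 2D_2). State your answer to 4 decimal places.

Var(-0.5D_1 - 2D_2) = (-0.5)²·Var(D_1) + (-2)²·Var(D_2) + 2·(-0.5)·(-2)·Cov(D_1,D_2)
= 0.25·5 + 4·4.4 + 2·0.9 = 20.65

20.6500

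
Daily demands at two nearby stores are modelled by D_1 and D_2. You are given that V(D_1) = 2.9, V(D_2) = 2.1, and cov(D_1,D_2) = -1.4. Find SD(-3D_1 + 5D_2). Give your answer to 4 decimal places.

V(-3D_1 + 5D_2) = (-3)²·V(D_1) + (5)²·V(D_2) + 2·(-3)·(5)·cov(D_1,D_2)
= 9·2.9 + 25·2.1 + -30·-1.4 = 120.6
SD(-3D_1 + 5D_2) = √120.6 ≈ 10.9818

10.9818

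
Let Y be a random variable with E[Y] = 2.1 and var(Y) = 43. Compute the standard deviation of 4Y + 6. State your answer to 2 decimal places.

var(4Y + 6) = (4)²·43 = 688
SD(4Y + 6) = √688 ≈ 26.23

26.23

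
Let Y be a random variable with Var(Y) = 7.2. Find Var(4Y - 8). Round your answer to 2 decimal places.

Var(4Y - 8) = (4)²·Var(Y) = 16·7.2 = 115.2

115.20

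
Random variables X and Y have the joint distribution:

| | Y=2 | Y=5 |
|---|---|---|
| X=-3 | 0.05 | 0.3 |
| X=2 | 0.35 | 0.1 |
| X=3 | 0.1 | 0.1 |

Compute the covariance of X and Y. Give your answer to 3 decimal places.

-1.875

E[X] = 0.45,  E[Y] = 3.5
E[XY] = -0.3
cov(X,Y) = E[XY] − E[X]E[Y] = -0.3 − (0.45)(3.5) = -1.875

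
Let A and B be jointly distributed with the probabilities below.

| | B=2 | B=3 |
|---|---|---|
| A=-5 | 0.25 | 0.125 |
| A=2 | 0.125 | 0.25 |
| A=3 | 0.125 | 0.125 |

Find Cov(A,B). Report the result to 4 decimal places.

0.4375

E[A] = -0.375,  E[B] = 2.5
E[AB] = -0.5
Cov(A,B) = E[AB] − E[A]E[B] = -0.5 − (-0.375)(2.5) = 0.4375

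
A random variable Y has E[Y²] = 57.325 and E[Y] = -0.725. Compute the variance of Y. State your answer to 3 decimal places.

56.799

V(Y) = 57.325 − (-0.725)² = 56.799375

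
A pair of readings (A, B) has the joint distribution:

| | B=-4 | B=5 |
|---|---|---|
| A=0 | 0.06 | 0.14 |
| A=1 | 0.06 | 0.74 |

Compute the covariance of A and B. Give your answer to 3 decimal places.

0.324

E[A] = 0.8,  E[B] = 3.92
E[AB] = 3.46
Cov(A,B) = E[AB] − E[A]E[B] = 3.46 − (0.8)(3.92) = 0.324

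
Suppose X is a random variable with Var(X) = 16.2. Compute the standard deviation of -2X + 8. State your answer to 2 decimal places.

Var(-2X + 8) = (-2)²·16.2 = 64.8
σ(-2X + 8) = √64.8 ≈ 8.05

8.05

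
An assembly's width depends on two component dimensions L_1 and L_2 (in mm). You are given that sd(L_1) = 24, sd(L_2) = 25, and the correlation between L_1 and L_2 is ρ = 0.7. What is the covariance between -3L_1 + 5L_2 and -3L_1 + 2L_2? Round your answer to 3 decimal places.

2614.000

var(L_1) = (24)² = 576;  var(L_2) = (25)² = 625
cov(L_1,L_2) = ρ·sd(L_1)·sd(L_2) = 0.7·24·25 = 420
cov(-3L_1 + 5L_2, -3L_1 + 2L_2) = (-3)(-3)var(L_1) + (5)(2)var(L_2) + [(-3)(2) + (5)(-3)]cov(L_1,L_2)
= 9·576 + 10·625 + -21·420 = 2614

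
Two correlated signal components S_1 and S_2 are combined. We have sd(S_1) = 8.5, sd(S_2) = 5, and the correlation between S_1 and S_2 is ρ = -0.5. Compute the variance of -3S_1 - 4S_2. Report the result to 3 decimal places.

540.250

V(S_1) = (8.5)² = 72.25;  V(S_2) = (5)² = 25
Cov(S_1,S_2) = ρ·sd(S_1)·sd(S_2) = -0.5·8.5·5 = -21.25
V(-3S_1 - 4S_2) = (-3)²·V(S_1) + (-4)²·V(S_2) + 2·(-3)·(-4)·Cov(S_1,S_2)
= 9·72.25 + 16·25 + 24·-21.25 = 540.25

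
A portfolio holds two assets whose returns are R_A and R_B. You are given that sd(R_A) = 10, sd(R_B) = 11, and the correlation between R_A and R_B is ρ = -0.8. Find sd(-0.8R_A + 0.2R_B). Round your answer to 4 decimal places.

9.8489

var(R_A) = (10)² = 100;  var(R_B) = (11)² = 121
cov(R_A,R_B) = ρ·sd(R_A)·sd(R_B) = -0.8·10·11 = -88
var(-0.8R_A + 0.2R_B) = (-0.8)²·var(R_A) + (0.2)²·var(R_B) + 2·(-0.8)·(0.2)·cov(R_A,R_B)
= 0.64·100 + 0.04·121 + -0.32·-88 = 97
sd(-0.8R_A + 0.2R_B) = √97 ≈ 9.8489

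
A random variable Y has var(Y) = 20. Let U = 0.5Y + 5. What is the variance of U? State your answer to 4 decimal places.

var(0.5Y + 5) = (0.5)²·var(Y) = 0.25·20 = 5

5.0000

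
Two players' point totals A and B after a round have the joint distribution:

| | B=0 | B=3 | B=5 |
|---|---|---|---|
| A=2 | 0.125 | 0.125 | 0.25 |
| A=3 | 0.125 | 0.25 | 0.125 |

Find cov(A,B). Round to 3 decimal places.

E[A] = 2.5,  E[B] = 3
E[AB] = 7.375
cov(A,B) = E[AB] − E[A]E[B] = 7.375 − (2.5)(3) = -0.125

-0.125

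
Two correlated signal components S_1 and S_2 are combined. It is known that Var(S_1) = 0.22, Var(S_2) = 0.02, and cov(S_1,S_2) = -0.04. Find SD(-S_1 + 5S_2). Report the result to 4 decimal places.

Var(-S_1 + 5S_2) = (-1)²·Var(S_1) + (5)²·Var(S_2) + 2·(-1)·(5)·cov(S_1,S_2)
= 1·0.22 + 25·0.02 + -10·-0.04 = 1.12
SD(-S_1 + 5S_2) = √1.12 ≈ 1.0583

1.0583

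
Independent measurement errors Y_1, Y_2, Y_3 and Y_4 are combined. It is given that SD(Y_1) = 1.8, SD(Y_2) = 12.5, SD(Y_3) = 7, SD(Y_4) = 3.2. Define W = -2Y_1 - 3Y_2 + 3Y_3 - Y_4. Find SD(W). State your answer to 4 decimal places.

V(Y_1) = 3.24, V(Y_2) = 156.25, V(Y_3) = 49, V(Y_4) = 10.24
By independence, V(W) = (-2)²V(Y_1) + (-3)²V(Y_2) + (3)²V(Y_3) + (-1)²V(Y_4)
= (-2)²·3.24 + (-3)²·156.25 + (3)²·49 + (-1)²·10.24 = 1870.45
SD(W) = √1870.45 ≈ 43.2487

43.2487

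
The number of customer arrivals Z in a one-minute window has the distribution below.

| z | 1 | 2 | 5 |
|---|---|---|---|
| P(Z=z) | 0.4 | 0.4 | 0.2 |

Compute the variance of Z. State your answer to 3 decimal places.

2.160

E[Z] = (1)(0.4) + (2)(0.4) + (5)(0.2) = 2.2
E[Z²] = (1)²(0.4) + (2)²(0.4) + (5)²(0.2) = 7
Var(Z) = E[Z²] − (E[Z])² = 7 − (2.2)² = 2.16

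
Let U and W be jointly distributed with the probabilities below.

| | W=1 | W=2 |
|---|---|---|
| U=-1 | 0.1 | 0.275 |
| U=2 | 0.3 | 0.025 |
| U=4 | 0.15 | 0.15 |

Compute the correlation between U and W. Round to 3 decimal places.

E[U] = 1.475,  E[W] = 1.45
E[UW] = 1.85
cov(U,W) = E[UW] − E[U]E[W] = 1.85 − (1.475)(1.45) = -0.28875
Var(U) = 4.299375,  Var(W) = 0.2475
ρ = -0.28875 / √(4.299375·0.2475) ≈ -0.280

-0.280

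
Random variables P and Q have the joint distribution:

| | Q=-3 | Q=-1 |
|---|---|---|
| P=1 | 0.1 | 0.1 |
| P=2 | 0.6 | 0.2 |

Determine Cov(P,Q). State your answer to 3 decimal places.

E[P] = 1.8,  E[Q] = -2.4
E[PQ] = -4.4
Cov(P,Q) = E[PQ] − E[P]E[Q] = -4.4 − (1.8)(-2.4) = -0.08

-0.080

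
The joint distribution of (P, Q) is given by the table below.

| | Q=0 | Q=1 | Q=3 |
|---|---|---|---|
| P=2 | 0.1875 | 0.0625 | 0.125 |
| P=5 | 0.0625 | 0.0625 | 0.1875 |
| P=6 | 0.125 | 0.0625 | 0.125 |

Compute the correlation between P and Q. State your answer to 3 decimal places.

0.144

E[P] = 4.1875,  E[Q] = 1.5
E[PQ] = 6.625
Cov(P,Q) = E[PQ] − E[P]E[Q] = 6.625 − (4.1875)(1.5) = 0.34375
V(P) = 3.02734375,  V(Q) = 1.875
ρ = 0.34375 / √(3.02734375·1.875) ≈ 0.144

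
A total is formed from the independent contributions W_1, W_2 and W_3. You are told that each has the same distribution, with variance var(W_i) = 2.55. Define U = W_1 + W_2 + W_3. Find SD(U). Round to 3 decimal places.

2.766

By independence, var(U) = (1)²var(W_1) + (1)²var(W_2) + (1)²var(W_3)
= (1)²·2.55 + (1)²·2.55 + (1)²·2.55 = 7.65
SD(U) = √7.65 ≈ 2.766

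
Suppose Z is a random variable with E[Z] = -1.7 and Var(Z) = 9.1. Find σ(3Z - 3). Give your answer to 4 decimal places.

9.0499

Var(3Z - 3) = (3)²·9.1 = 81.9
σ(3Z - 3) = √81.9 ≈ 9.0499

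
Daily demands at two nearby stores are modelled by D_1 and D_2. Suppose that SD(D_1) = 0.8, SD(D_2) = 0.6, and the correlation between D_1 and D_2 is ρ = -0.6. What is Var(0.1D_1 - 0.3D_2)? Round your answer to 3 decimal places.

0.056

Var(D_1) = (0.8)² = 0.64;  Var(D_2) = (0.6)² = 0.36
Cov(D_1,D_2) = ρ·SD(D_1)·SD(D_2) = -0.6·0.8·0.6 = -0.288
Var(0.1D_1 - 0.3D_2) = (0.1)²·Var(D_1) + (-0.3)²·Var(D_2) + 2·(0.1)·(-0.3)·Cov(D_1,D_2)
= 0.01·0.64 + 0.09·0.36 + -0.06·-0.288 = 0.05608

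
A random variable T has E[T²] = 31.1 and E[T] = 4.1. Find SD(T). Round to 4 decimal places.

3.7802

Var(T) = 31.1 − (4.1)² = 14.29
SD(T) = √14.29 ≈ 3.7802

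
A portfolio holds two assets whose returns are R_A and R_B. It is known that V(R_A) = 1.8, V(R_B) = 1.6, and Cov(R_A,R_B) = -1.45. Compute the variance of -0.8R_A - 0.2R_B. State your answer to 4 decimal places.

0.7520

V(-0.8R_A - 0.2R_B) = (-0.8)²·V(R_A) + (-0.2)²·V(R_B) + 2·(-0.8)·(-0.2)·Cov(R_A,R_B)
= 0.64·1.8 + 0.04·1.6 + 0.32·-1.45 = 0.752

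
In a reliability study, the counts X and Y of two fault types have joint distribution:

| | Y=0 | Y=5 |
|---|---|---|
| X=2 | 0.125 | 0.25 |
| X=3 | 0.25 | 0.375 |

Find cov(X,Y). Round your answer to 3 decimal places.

-0.078

E[X] = 2.625,  E[Y] = 3.125
E[XY] = 8.125
cov(X,Y) = E[XY] − E[X]E[Y] = 8.125 − (2.625)(3.125) = -0.078125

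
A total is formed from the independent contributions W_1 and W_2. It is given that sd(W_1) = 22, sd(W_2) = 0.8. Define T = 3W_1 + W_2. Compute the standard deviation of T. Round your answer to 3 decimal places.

Var(W_1) = 484, Var(W_2) = 0.64
By independence, Var(T) = (3)²Var(W_1) + (1)²Var(W_2)
= (3)²·484 + (1)²·0.64 = 4356.64
sd(T) = √4356.64 ≈ 66.005

66.005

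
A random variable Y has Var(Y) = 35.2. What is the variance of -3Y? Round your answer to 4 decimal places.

Var(-3Y) = (-3)²·Var(Y) = 9·35.2 = 316.8

316.8000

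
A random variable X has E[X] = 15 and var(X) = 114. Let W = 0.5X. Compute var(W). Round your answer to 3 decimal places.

var(0.5X) = (0.5)²·var(X) = 0.25·114 = 28.5

28.500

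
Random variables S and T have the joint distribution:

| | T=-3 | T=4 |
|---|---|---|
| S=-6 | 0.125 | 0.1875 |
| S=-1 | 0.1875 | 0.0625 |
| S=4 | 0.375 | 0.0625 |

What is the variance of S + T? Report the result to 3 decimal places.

E[S] = -0.375,  E[T] = -0.8125,  E[ST] = -5.4375
Var(S) = 18.5 − (-0.375)² = 18.359375;  Var(T) = 11.1875 − (-0.8125)² = 10.52734375
Cov(S,T) = -5.4375 − (-0.375)(-0.8125) = -5.7421875
Var(S + T) = (1)²·18.359375 + (1)²·10.52734375 + 2·(1)·(1)·-5.7421875 = 17.40234375

17.402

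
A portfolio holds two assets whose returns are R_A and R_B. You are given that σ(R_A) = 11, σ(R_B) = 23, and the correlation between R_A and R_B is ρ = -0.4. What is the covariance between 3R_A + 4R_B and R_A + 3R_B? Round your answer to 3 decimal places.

V(R_A) = (11)² = 121;  V(R_B) = (23)² = 529
Cov(R_A,R_B) = ρ·σ(R_A)·σ(R_B) = -0.4·11·23 = -101.2
Cov(3R_A + 4R_B, R_A + 3R_B) = (3)(1)V(R_A) + (4)(3)V(R_B) + [(3)(3) + (4)(1)]Cov(R_A,R_B)
= 3·121 + 12·529 + 13·-101.2 = 5395.4

5395.400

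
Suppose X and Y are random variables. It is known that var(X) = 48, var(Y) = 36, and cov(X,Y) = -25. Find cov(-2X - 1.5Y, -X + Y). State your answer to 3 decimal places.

54.500

cov(-2X - 1.5Y, -X + Y) = (-2)(-1)var(X) + (-1.5)(1)var(Y) + [(-2)(1) + (-1.5)(-1)]cov(X,Y)
= 2·48 + -1.5·36 + -0.5·-25 = 54.5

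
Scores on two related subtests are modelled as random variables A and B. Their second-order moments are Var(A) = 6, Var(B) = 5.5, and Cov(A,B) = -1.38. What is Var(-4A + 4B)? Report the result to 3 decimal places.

228.160

Var(-4A + 4B) = (-4)²·Var(A) + (4)²·Var(B) + 2·(-4)·(4)·Cov(A,B)
= 16·6 + 16·5.5 + -32·-1.38 = 228.16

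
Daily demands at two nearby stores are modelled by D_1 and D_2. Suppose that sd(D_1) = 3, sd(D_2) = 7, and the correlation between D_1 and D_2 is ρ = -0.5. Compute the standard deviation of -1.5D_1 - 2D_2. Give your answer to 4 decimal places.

12.3794

var(D_1) = (3)² = 9;  var(D_2) = (7)² = 49
Cov(D_1,D_2) = ρ·sd(D_1)·sd(D_2) = -0.5·3·7 = -10.5
var(-1.5D_1 - 2D_2) = (-1.5)²·var(D_1) + (-2)²·var(D_2) + 2·(-1.5)·(-2)·Cov(D_1,D_2)
= 2.25·9 + 4·49 + 6·-10.5 = 153.25
sd(-1.5D_1 - 2D_2) = √153.25 ≈ 12.3794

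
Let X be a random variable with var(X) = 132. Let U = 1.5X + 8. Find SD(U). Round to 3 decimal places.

17.234

var(1.5X + 8) = (1.5)²·132 = 297
SD(U) = √297 ≈ 17.234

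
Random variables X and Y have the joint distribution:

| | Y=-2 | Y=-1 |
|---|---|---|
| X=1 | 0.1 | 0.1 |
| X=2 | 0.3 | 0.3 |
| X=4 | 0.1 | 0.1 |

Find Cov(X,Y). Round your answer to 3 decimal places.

E[X] = 2.2,  E[Y] = -1.5
E[XY] = -3.3
Cov(X,Y) = E[XY] − E[X]E[Y] = -3.3 − (2.2)(-1.5) = 0

0.000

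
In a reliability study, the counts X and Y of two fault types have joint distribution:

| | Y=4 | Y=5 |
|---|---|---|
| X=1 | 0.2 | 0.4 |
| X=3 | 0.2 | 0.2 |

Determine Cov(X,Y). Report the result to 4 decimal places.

E[X] = 1.8,  E[Y] = 4.6
E[XY] = 8.2
Cov(X,Y) = E[XY] − E[X]E[Y] = 8.2 − (1.8)(4.6) = -0.08

-0.0800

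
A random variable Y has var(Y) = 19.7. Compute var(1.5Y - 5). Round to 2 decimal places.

var(1.5Y - 5) = (1.5)²·var(Y) = 2.25·19.7 = 44.325

44.33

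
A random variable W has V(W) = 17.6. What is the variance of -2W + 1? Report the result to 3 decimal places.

70.400

V(-2W + 1) = (-2)²·V(W) = 4·17.6 = 70.4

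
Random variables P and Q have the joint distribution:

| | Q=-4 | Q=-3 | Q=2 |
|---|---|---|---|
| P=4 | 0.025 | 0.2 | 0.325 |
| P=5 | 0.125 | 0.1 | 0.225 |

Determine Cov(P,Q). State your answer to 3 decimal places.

E[P] = 4.45,  E[Q] = -0.4
E[PQ] = -1.95
Cov(P,Q) = E[PQ] − E[P]E[Q] = -1.95 − (4.45)(-0.4) = -0.17

-0.170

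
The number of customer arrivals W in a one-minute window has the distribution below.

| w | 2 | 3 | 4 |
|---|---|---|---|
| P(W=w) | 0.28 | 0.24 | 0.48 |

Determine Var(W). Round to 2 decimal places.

0.72

E[W] = (2)(0.28) + (3)(0.24) + (4)(0.48) = 3.2
E[W²] = (2)²(0.28) + (3)²(0.24) + (4)²(0.48) = 10.96
Var(W) = E[W²] − (E[W])² = 10.96 − (3.2)² = 0.72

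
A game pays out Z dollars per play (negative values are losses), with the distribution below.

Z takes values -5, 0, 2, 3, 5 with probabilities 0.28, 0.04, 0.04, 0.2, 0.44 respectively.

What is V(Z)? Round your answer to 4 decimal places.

17.7696

E[Z] = (-5)(0.28) + (0)(0.04) + (2)(0.04) + (3)(0.2) + (5)(0.44) = 1.48
E[Z²] = (-5)²(0.28) + (0)²(0.04) + (2)²(0.04) + (3)²(0.2) + (5)²(0.44) = 19.96
V(Z) = E[Z²] − (E[Z])² = 19.96 − (1.48)² = 17.7696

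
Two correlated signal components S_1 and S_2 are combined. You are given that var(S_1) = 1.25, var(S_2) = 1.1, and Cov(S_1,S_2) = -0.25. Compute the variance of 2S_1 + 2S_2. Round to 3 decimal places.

7.400

var(2S_1 + 2S_2) = (2)²·var(S_1) + (2)²·var(S_2) + 2·(2)·(2)·Cov(S_1,S_2)
= 4·1.25 + 4·1.1 + 8·-0.25 = 7.4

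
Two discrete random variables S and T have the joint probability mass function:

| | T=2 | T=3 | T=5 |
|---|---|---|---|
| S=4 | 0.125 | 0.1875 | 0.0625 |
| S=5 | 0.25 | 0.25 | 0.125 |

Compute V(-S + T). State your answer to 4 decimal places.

E[S] = 4.625,  E[T] = 3,  E[ST] = 13.875
V(S) = 21.625 − (4.625)² = 0.234375;  V(T) = 10.125 − (3)² = 1.125
Cov(S,T) = 13.875 − (4.625)(3) = 0
V(-S + T) = (-1)²·0.234375 + (1)²·1.125 + 2·(-1)·(1)·0 = 1.359375

1.3594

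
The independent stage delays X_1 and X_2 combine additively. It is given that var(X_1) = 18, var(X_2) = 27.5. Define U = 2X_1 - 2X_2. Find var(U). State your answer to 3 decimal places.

182.000

By independence, var(U) = (2)²var(X_1) + (-2)²var(X_2)
= (2)²·18 + (-2)²·27.5 = 182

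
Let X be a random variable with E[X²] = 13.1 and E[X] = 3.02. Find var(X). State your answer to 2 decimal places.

var(X) = 13.1 − (3.02)² = 3.9796

3.98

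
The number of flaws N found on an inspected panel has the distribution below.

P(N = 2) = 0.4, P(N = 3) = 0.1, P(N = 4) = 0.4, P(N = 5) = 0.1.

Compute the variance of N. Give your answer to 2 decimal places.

E[N] = (2)(0.4) + (3)(0.1) + (4)(0.4) + (5)(0.1) = 3.2
E[N²] = (2)²(0.4) + (3)²(0.1) + (4)²(0.4) + (5)²(0.1) = 11.4
V(N) = E[N²] − (E[N])² = 11.4 − (3.2)² = 1.16

1.16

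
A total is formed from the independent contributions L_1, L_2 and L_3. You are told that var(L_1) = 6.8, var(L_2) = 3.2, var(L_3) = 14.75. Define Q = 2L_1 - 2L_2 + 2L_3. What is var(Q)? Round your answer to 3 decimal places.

By independence, var(Q) = (2)²var(L_1) + (-2)²var(L_2) + (2)²var(L_3)
= (2)²·6.8 + (-2)²·3.2 + (2)²·14.75 = 99

99.000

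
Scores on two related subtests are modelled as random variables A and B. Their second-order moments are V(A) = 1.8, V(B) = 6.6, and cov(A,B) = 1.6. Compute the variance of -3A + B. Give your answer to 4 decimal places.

V(-3A + B) = (-3)²·V(A) + (1)²·V(B) + 2·(-3)·(1)·cov(A,B)
= 9·1.8 + 1·6.6 + -6·1.6 = 13.2

13.2000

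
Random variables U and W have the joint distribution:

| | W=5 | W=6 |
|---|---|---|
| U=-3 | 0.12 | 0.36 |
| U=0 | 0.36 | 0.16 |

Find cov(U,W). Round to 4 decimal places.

E[U] = -1.44,  E[W] = 5.52
E[UW] = -8.28
cov(U,W) = E[UW] − E[U]E[W] = -8.28 − (-1.44)(5.52) = -0.3312

-0.3312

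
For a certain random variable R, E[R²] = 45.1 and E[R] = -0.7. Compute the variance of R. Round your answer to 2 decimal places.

V(R) = 45.1 − (-0.7)² = 44.61

44.61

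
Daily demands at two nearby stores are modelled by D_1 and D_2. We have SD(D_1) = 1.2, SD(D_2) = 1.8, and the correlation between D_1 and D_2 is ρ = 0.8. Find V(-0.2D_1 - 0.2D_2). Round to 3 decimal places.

V(D_1) = (1.2)² = 1.44;  V(D_2) = (1.8)² = 3.24
Cov(D_1,D_2) = ρ·SD(D_1)·SD(D_2) = 0.8·1.2·1.8 = 1.728
V(-0.2D_1 - 0.2D_2) = (-0.2)²·V(D_1) + (-0.2)²·V(D_2) + 2·(-0.2)·(-0.2)·Cov(D_1,D_2)
= 0.04·1.44 + 0.04·3.24 + 0.08·1.728 = 0.32544

0.325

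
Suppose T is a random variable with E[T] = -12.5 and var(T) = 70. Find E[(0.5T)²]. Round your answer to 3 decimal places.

E[0.5T] = 0.5·-12.5 = -6.25
var(0.5T) = (0.5)²·70 = 17.5
E[(0.5T)²] = var((0.5T)) + (E[(0.5T)])² = 17.5 + (-6.25)² = 56.5625

56.563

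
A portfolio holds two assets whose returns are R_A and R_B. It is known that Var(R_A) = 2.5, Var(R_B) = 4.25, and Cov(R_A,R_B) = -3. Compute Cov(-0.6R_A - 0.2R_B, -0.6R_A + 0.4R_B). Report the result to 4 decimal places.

0.9200

Cov(-0.6R_A - 0.2R_B, -0.6R_A + 0.4R_B) = (-0.6)(-0.6)Var(R_A) + (-0.2)(0.4)Var(R_B) + [(-0.6)(0.4) + (-0.2)(-0.6)]Cov(R_A,R_B)
= 0.36·2.5 + -0.08·4.25 + -0.12·-3 = 0.92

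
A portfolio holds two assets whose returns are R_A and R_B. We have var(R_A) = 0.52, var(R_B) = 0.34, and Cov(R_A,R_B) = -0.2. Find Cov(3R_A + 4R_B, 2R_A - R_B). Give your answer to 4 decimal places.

Cov(3R_A + 4R_B, 2R_A - R_B) = (3)(2)var(R_A) + (4)(-1)var(R_B) + [(3)(-1) + (4)(2)]Cov(R_A,R_B)
= 6·0.52 + -4·0.34 + 5·-0.2 = 0.76

0.7600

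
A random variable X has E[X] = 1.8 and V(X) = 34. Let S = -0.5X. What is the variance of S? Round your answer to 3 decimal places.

V(-0.5X) = (-0.5)²·V(X) = 0.25·34 = 8.5

8.500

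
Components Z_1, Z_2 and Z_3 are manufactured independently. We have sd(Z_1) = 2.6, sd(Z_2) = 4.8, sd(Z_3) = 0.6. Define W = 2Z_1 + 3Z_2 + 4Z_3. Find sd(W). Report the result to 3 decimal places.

var(Z_1) = 6.76, var(Z_2) = 23.04, var(Z_3) = 0.36
By independence, var(W) = (2)²var(Z_1) + (3)²var(Z_2) + (4)²var(Z_3)
= (2)²·6.76 + (3)²·23.04 + (4)²·0.36 = 240.16
sd(W) = √240.16 ≈ 15.497

15.497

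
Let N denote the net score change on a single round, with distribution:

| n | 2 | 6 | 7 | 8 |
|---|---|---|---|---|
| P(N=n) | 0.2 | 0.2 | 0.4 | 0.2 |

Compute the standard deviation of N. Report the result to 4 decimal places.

E[N] = (2)(0.2) + (6)(0.2) + (7)(0.4) + (8)(0.2) = 6
E[N²] = (2)²(0.2) + (6)²(0.2) + (7)²(0.4) + (8)²(0.2) = 40.4
Var(N) = E[N²] − (E[N])² = 40.4 − (6)² = 4.4
σ(N) = √4.4 ≈ 2.0976

2.0976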